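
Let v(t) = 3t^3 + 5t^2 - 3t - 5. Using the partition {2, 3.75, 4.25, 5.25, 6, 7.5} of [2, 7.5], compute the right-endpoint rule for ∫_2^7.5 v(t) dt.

3956.87890625

Subinterval widths: 1.75, 0.5, 1, 0.75, 1.5.
Right endpoints: 3.75, 4.25, 5.25, 6, 7.5.
v(3.75) = 212.265625, v(4.25) = 302.859375, v(5.25) = 551.171875, v(6) = 805, v(7.5) = 1519.375.
Sum = Σ Δt_i · v(t_i).
Sum = 3956.87890625.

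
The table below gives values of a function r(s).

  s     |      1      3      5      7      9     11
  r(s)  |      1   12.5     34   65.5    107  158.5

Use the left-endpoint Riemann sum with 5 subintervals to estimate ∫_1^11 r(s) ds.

Δs = 2.
Sum = 2·[1 + 12.5 + 34 + 65.5 + 107] = 440.

440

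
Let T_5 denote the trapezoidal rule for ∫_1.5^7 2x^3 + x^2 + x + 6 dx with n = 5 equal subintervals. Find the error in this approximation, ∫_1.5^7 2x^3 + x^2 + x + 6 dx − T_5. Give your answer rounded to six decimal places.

Exact integral: ∫_1.5^7 f(x) dx ≈ 1367.55208333.
T_5 = 1396.945.
Error ≈ 1367.55208333 − 1396.945 ≈ -29.392917.

-29.392917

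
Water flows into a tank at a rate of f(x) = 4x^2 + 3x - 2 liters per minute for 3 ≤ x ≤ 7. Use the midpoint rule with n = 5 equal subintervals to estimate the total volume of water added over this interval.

Δx = (7 − 3)/5 = 0.8.
Midpoints: 3.4, 4.2, 5, 5.8, 6.6.
f(3.4) = 54.44, f(4.2) = 81.16, f(5) = 113, f(5.8) = 149.96, f(6.6) = 192.04.
Sum = Δx · [f(3.4) + f(4.2) + f(5) + f(5.8) + f(6.6)].
Sum = 472.48.

472.48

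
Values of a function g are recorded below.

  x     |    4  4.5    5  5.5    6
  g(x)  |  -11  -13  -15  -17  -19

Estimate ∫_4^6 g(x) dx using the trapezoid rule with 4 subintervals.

Δx = 0.5.
T_4 = (0.5/2)·[(-11) + 2·(-13) + 2·(-15) + 2·(-17) + (-19)] = -30.

-30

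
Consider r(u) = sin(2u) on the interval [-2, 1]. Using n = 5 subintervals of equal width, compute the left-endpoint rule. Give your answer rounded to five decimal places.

-0.14989

Δu = (1 − (-2))/5 = 0.6.
Left endpoints: -2, -1.4, -0.8, -0.2, 0.4.
r(-2) ≈ 0.75680, r(-1.4) ≈ -0.33499, r(-0.8) ≈ -0.99957, r(-0.2) ≈ -0.38942, r(0.4) ≈ 0.71736.
Sum = Δu · [r(-2) + r(-1.4) + r(-0.8) + r(-0.2) + r(0.4)].
Sum ≈ -0.14989.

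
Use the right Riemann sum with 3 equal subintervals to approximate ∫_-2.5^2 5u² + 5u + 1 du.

55.125

Δu = (2 − (-2.5))/3 = 1.5.
Right endpoints: -1, 0.5, 2.
f(-1) = 1, f(0.5) = 4.75, f(2) = 31.
Sum = Δu · [f(-1) + f(0.5) + f(2)].
Sum = 55.125.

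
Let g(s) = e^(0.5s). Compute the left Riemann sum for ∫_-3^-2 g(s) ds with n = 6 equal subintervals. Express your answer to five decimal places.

Δs = (-2 − (-3))/6 = 1/6.
Left endpoints: -3, -17/6, -8/3, -2.5, -7/3, -13/6.
g(-3) ≈ 0.22313, g(-17/6) ≈ 0.24252, g(-8/3) ≈ 0.26360, g(-2.5) ≈ 0.28650, g(-7/3) ≈ 0.31140, g(-13/6) ≈ 0.33847.
Sum = Δs · [g(-3) + g(-17/6) + g(-8/3) + ...].
Sum ≈ 0.27760.

0.27760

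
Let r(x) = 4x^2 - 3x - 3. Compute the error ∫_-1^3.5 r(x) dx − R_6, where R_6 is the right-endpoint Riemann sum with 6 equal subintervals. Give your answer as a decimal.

-13.5

Exact integral: ∫_-1^3.5 r(x) dx = 28.125.
R_6 = 41.625.
Error = 28.125 − 41.625 = -13.5.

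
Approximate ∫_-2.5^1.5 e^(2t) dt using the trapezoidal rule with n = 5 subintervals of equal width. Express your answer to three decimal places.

12.095

Δt = (1.5 − (-2.5))/5 = 0.8.
f(-2.5) ≈ 0.007, f(-1.7) ≈ 0.033, f(-0.9) ≈ 0.165, f(-0.1) ≈ 0.819, f(0.7) ≈ 4.055, f(1.5) ≈ 20.086.
T_5 = (Δt/2)·[f(t_0) + 2f(t_1) + ... + 2f(t_{4}) + f(t_5)].
Sum ≈ 12.095.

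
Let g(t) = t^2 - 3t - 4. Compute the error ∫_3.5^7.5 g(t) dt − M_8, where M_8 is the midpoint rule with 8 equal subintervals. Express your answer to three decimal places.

0.083

Exact integral: ∫_3.5^7.5 g(t) dt ≈ 44.33333.
M_8 = 44.25.
Error ≈ 44.33333 − 44.25 ≈ 0.083.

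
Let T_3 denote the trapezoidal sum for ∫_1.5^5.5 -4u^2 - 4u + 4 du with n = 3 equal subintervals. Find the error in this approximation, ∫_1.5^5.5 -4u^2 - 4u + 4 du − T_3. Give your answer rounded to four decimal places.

Exact integral: ∫_1.5^5.5 f(u) du ≈ -257.333333.
T_3 ≈ -262.074074.
Error ≈ -257.333333 − (-262.074074) ≈ 4.7407.

4.7407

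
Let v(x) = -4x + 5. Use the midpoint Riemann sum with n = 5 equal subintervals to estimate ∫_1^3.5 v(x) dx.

Δx = (3.5 − 1)/5 = 0.5.
Midpoints: 1.25, 1.75, 2.25, 2.75, 3.25.
v(1.25) = 0, v(1.75) = -2, v(2.25) = -4, v(2.75) = -6, v(3.25) = -8.
Sum = Δx · [v(1.25) + v(1.75) + v(2.25) + v(2.75) + v(3.25)].
Sum = -10.

-10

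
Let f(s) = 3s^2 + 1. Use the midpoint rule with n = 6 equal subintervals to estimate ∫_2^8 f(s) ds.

Δs = (8 − 2)/6 = 1.
Midpoints: 2.5, 3.5, 4.5, 5.5, 6.5, 7.5.
f(2.5) = 19.75, f(3.5) = 37.75, f(4.5) = 61.75, f(5.5) = 91.75, f(6.5) = 127.75, f(7.5) = 169.75.
Sum = Δs · [f(2.5) + f(3.5) + f(4.5) + ...].
Sum = 508.5.

508.5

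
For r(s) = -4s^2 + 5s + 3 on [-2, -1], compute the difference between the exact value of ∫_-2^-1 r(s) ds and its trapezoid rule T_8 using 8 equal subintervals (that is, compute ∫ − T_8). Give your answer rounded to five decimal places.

0.01042

Exact integral: ∫_-2^-1 r(s) ds ≈ -13.8333333.
T_8 = -13.84375.
Error ≈ -13.8333333 − (-13.84375) ≈ 0.01042.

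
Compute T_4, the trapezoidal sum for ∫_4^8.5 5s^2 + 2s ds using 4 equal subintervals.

Δs = (8.5 − 4)/4 = 1.125.
f(4) = 88, f(5.125) = 141.578125, f(6.25) = 207.8125, f(7.375) = 286.703125, f(8.5) = 378.25.
T_4 = (Δs/2)·[f(s_0) + 2f(s_1) + 2f(s_2) + 2f(s_3) + f(s_4)].
Sum = 977.87109375.

977.87109375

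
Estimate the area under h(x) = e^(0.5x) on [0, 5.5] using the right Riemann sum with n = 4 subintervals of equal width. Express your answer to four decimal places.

40.4966

Δx = (5.5 − 0)/4 = 1.375.
Right endpoints: 1.375, 2.75, 4.125, 5.5.
h(1.375) ≈ 1.9887, h(2.75) ≈ 3.9551, h(4.125) ≈ 7.8656, h(5.5) ≈ 15.6426.
Sum = Δx · [h(1.375) + h(2.75) + h(4.125) + h(5.5)].
Sum ≈ 40.4966.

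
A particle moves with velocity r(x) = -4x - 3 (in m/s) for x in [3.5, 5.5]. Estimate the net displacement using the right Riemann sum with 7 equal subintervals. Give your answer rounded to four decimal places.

Δx = (5.5 − 3.5)/7 = 2/7.
Right endpoints: 53/14, 57/14, 61/14, 65/14, 69/14, 73/14, 5.5.
r(53/14) = -127/7, r(57/14) = -135/7, r(61/14) = -143/7, r(65/14) = -151/7, r(69/14) = -159/7, r(73/14) = -167/7, r(5.5) = -25.
Sum = Δx · [r(53/14) + r(57/14) + r(61/14) + ...].
Sum ≈ -43.1429.

-43.1429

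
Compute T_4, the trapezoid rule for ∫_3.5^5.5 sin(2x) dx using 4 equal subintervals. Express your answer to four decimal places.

0.3430

Δx = (5.5 − 3.5)/4 = 0.5.
f(3.5) ≈ 0.6570, f(4) ≈ 0.9894, f(4.5) ≈ 0.4121, f(5) ≈ -0.5440, f(5.5) ≈ -1.0000.
T_4 = (Δx/2)·[f(x_0) + 2f(x_1) + 2f(x_2) + 2f(x_3) + f(x_4)].
Sum ≈ 0.3430.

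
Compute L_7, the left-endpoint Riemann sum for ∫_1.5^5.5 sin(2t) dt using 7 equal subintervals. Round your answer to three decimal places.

-0.116

Δt = (5.5 − 1.5)/7 = 4/7.
Left endpoints: 1.5, 29/14, 37/14, 45/14, 53/14, 61/14, 69/14.
f(1.5) ≈ 0.141, f(29/14) ≈ -0.842, f(37/14) ≈ -0.840, f(45/14) ≈ 0.145, f(53/14) ≈ 0.960, f(61/14) ≈ 0.652, f(69/14) ≈ -0.419.
Sum = Δt · [f(1.5) + f(29/14) + f(37/14) + ...].
Sum ≈ -0.116.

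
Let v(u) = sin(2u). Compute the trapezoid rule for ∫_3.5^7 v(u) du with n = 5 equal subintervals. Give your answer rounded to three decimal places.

Δu = (7 − 3.5)/5 = 0.7.
v(3.5) ≈ 0.657, v(4.2) ≈ 0.855, v(4.9) ≈ -0.366, v(5.6) ≈ -0.979, v(6.3) ≈ 0.034, v(7) ≈ 0.991.
T_5 = (Δu/2)·[v(u_0) + 2v(u_1) + ... + 2v(u_{4}) + v(u_5)].
Sum ≈ 0.256.

0.256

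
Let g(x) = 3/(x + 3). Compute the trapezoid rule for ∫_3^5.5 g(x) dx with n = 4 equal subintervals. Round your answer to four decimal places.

1.0463

Δx = (5.5 − 3)/4 = 0.625.
g(3) = 0.5, g(3.625) = 24/53, g(4.25) = 12/29, g(4.875) = 8/21, g(5.5) = 6/17.
T_4 = (Δx/2)·[g(x_0) + 2g(x_1) + 2g(x_2) + 2g(x_3) + g(x_4)].
Sum ≈ 1.0463.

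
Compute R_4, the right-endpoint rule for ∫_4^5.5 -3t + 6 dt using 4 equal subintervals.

-13.21875

Δt = (5.5 − 4)/4 = 0.375.
Right endpoints: 4.375, 4.75, 5.125, 5.5.
f(4.375) = -7.125, f(4.75) = -8.25, f(5.125) = -9.375, f(5.5) = -10.5.
Sum = Δt · [f(4.375) + f(4.75) + f(5.125) + f(5.5)].
Sum = -13.21875.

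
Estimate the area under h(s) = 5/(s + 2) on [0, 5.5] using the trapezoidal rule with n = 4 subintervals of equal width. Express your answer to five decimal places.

6.78394

Δs = (5.5 − 0)/4 = 1.375.
h(0) = 2.5, h(1.375) = 40/27, h(2.75) = 20/19, h(4.125) = 40/49, h(5.5) = 2/3.
T_4 = (Δs/2)·[h(s_0) + 2h(s_1) + 2h(s_2) + 2h(s_3) + h(s_4)].
Sum ≈ 6.78394.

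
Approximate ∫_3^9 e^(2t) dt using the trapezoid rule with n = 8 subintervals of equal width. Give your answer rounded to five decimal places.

38766240.65608

Δt = (9 − 3)/8 = 0.75.
f(3) ≈ 403.42879, f(3.75) ≈ 1808.04241, f(4.5) ≈ 8103.08393, f(5.25) ≈ 36315.50267, f(6) ≈ 162754.79142, f(6.75) ≈ 729416.36985, f(7.5) ≈ 3269017.37247, f(8.25) ≈ 14650719.42895, f(9) ≈ 65659969.13733.
T_8 = (Δt/2)·[f(t_0) + 2f(t_1) + ... + 2f(t_{7}) + f(t_8)].
Sum ≈ 38766240.65608.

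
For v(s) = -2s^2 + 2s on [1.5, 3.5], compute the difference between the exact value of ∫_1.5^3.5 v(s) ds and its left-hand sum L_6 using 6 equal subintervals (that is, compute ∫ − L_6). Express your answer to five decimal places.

-2.59259

Exact integral: ∫_1.5^3.5 v(s) ds ≈ -16.3333333.
L_6 ≈ -13.7407407.
Error ≈ -16.3333333 − (-13.7407407) ≈ -2.59259.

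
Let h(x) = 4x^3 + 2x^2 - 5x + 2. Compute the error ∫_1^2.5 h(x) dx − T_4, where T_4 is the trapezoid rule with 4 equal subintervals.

-0.80859375

Exact integral: ∫_1^2.5 h(x) dx = 37.6875.
T_4 = 38.49609375.
Error = 37.6875 − 38.49609375 = -0.80859375.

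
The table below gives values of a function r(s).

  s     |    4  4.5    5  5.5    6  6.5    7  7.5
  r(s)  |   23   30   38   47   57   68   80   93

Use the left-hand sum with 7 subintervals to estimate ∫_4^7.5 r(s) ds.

171.5

Δs = 0.5.
Sum = 0.5·[23 + 30 + 38 + 47 + 57 + 68 + 80] = 171.5.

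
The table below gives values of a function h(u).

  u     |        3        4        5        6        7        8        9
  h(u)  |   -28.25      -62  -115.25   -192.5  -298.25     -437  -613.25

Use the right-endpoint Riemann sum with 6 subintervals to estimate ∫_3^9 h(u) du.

Δu = 1.
Sum = 1·[(-62) + (-115.25) + (-192.5) + (-298.25) + (-437) + (-613.25)] = -1718.25.

-1718.25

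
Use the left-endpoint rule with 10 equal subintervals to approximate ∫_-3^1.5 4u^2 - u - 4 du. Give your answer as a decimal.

Δu = (1.5 − (-3))/10 = 0.45.
Left endpoints: -3, -2.55, -2.1, -1.65, -1.2, -0.75, -0.3, 0.15, 0.6, 1.05.
f(-3) = 35, f(-2.55) = 24.56, f(-2.1) = 15.74, f(-1.65) = 8.54, f(-1.2) = 2.96, f(-0.75) = -1, f(-0.3) = -3.34, f(0.15) = -4.06, f(0.6) = -3.16, f(1.05) = -0.64.
Sum = Δu · [f(-3) + f(-2.55) + f(-2.1) + ...].
Sum = 33.57.

33.57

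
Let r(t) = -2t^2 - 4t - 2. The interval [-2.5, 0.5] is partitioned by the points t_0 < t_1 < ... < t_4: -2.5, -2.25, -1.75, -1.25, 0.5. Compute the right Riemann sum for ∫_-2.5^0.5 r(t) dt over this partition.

-9.28125

Subinterval widths: 0.25, 0.5, 0.5, 1.75.
Right endpoints: -2.25, -1.75, -1.25, 0.5.
r(-2.25) = -3.125, r(-1.75) = -1.125, r(-1.25) = -0.125, r(0.5) = -4.5.
Sum = Σ Δt_i · r(t_i).
Sum = -9.28125.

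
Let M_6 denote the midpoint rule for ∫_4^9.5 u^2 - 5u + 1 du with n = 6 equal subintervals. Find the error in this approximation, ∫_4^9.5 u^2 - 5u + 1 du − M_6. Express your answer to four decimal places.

0.3851

Exact integral: ∫_4^9.5 f(u) du ≈ 84.333333.
M_6 ≈ 83.948206.
Error ≈ 84.333333 − 83.948206 ≈ 0.3851.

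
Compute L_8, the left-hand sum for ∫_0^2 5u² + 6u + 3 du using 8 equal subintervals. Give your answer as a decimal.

Δu = (2 − 0)/8 = 0.25.
Left endpoints: 0, 0.25, 0.5, 0.75, 1, 1.25, 1.5, 1.75.
f(0) = 3, f(0.25) = 4.8125, f(0.5) = 7.25, f(0.75) = 10.3125, f(1) = 14, f(1.25) = 18.3125, f(1.5) = 23.25, f(1.75) = 28.8125.
Sum = Δu · [f(0) + f(0.25) + f(0.5) + ...].
Sum = 27.4375.

27.4375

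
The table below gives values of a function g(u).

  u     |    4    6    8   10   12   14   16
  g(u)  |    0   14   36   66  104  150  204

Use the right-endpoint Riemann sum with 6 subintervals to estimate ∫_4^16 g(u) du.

Δu = 2.
Sum = 2·[14 + 36 + 66 + 104 + 150 + 204] = 1148.

1148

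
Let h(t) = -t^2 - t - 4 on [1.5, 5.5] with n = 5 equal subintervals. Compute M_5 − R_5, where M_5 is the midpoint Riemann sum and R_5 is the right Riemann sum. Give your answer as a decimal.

13.44

M_5 = -84.12.
R_5 = -97.56.
M_5 − R_5 = 13.44.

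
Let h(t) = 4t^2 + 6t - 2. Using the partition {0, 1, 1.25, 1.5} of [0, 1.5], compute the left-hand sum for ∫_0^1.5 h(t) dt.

2.9375

Subinterval widths: 1, 0.25, 0.25.
Left endpoints: 0, 1, 1.25.
h(0) = -2, h(1) = 8, h(1.25) = 11.75.
Sum = Σ Δt_i · h(t_i).
Sum = 2.9375.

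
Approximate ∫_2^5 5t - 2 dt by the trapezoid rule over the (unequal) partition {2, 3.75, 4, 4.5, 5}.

46.5

Subinterval widths: 1.75, 0.25, 0.5, 0.5.
f(2) = 8, f(3.75) = 16.75, f(4) = 18, f(4.5) = 20.5, f(5) = 23.
On each subinterval the trapezoid contributes (Δt_i/2)·[f(t_{i-1}) + f(t_i)].
Sum = 46.5.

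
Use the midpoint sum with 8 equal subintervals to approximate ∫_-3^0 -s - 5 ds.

-10.5

Δs = (0 − (-3))/8 = 0.375.
Midpoints: -2.8125, -2.4375, -2.0625, -1.6875, -1.3125, -0.9375, -0.5625, -0.1875.
f(-2.8125) = -2.1875, f(-2.4375) = -2.5625, f(-2.0625) = -2.9375, f(-1.6875) = -3.3125, f(-1.3125) = -3.6875, f(-0.9375) = -4.0625, f(-0.5625) = -4.4375, f(-0.1875) = -4.8125.
Sum = Δs · [f(-2.8125) + f(-2.4375) + f(-2.0625) + ...].
Sum = -10.5.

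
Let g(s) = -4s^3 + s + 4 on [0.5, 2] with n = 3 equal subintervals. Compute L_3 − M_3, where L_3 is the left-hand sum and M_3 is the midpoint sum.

L_3 = -1.5.
M_3 = -7.59375.
L_3 − M_3 = 6.09375.

6.09375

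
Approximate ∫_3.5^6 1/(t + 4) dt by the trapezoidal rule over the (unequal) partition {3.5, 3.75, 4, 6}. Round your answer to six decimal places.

0.289550

Subinterval widths: 0.25, 0.25, 2.
f(3.5) = 2/15, f(3.75) = 4/31, f(4) = 0.125, f(6) = 0.1.
On each subinterval the trapezoid contributes (Δt_i/2)·[f(t_{i-1}) + f(t_i)].
Sum ≈ 0.289550.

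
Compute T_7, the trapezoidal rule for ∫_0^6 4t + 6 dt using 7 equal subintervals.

Δt = (6 − 0)/7 = 6/7.
f(0) = 6, f(6/7) = 66/7, f(12/7) = 90/7, f(18/7) = 114/7, f(24/7) = 138/7, f(30/7) = 162/7, f(36/7) = 186/7, f(6) = 30.
T_7 = (Δt/2)·[f(t_0) + 2f(t_1) + ... + 2f(t_{6}) + f(t_7)].
Sum = 108.

108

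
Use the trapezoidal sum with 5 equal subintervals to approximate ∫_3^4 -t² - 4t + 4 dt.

-22.34

Δt = (4 − 3)/5 = 0.2.
f(3) = -17, f(3.2) = -19.04, f(3.4) = -21.16, f(3.6) = -23.36, f(3.8) = -25.64, f(4) = -28.
T_5 = (Δt/2)·[f(t_0) + 2f(t_1) + ... + 2f(t_{4}) + f(t_5)].
Sum = -22.34.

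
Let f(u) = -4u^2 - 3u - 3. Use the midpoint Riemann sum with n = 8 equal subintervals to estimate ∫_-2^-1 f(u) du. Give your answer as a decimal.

Δu = (-1 − (-2))/8 = 0.125.
Midpoints: -1.9375, -1.8125, -1.6875, -1.5625, -1.4375, -1.3125, -1.1875, -1.0625.
f(-1.9375) = -12.203125, f(-1.8125) = -10.703125, f(-1.6875) = -9.328125, f(-1.5625) = -8.078125, f(-1.4375) = -6.953125, f(-1.3125) = -5.953125, f(-1.1875) = -5.078125, f(-1.0625) = -4.328125.
Sum = Δu · [f(-1.9375) + f(-1.8125) + f(-1.6875) + ...].
Sum = -7.828125.

-7.828125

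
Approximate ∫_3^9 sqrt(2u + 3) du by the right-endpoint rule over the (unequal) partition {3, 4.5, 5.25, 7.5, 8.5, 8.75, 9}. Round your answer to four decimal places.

24.2475

Subinterval widths: 1.5, 0.75, 2.25, 1, 0.25, 0.25.
Right endpoints: 4.5, 5.25, 7.5, 8.5, 8.75, 9.
f(4.5) ≈ 3.4641, f(5.25) ≈ 3.6742, f(7.5) ≈ 4.2426, f(8.5) ≈ 4.4721, f(8.75) ≈ 4.5277, f(9) ≈ 4.5826.
Sum = Σ Δu_i · f(u_i).
Sum ≈ 24.2475.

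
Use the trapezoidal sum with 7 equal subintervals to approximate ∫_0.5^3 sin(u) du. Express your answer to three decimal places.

Δu = (3 − 0.5)/7 = 5/14.
f(0.5) ≈ 0.479, f(6/7) ≈ 0.756, f(17/14) ≈ 0.937, f(11/7) ≈ 1.000, f(27/14) ≈ 0.937, f(16/7) ≈ 0.755, f(37/14) ≈ 0.478, f(3) ≈ 0.141.
T_7 = (Δu/2)·[f(u_0) + 2f(u_1) + ... + 2f(u_{6}) + f(u_7)].
Sum ≈ 1.848.

1.848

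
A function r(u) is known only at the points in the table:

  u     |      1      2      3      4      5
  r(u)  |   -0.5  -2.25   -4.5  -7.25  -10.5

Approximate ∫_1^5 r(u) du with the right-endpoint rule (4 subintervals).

-24.5

Δu = 1.
Sum = 1·[(-2.25) + (-4.5) + (-7.25) + (-10.5)] = -24.5.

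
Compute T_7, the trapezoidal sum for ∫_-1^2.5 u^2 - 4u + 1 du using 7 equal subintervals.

Δu = (2.5 − (-1))/7 = 0.5.
f(-1) = 6, f(-0.5) = 3.25, f(0) = 1, f(0.5) = -0.75, f(1) = -2, f(1.5) = -2.75, f(2) = -3, f(2.5) = -2.75.
T_7 = (Δu/2)·[f(u_0) + 2f(u_1) + ... + 2f(u_{6}) + f(u_7)].
Sum = -1.3125.

-1.3125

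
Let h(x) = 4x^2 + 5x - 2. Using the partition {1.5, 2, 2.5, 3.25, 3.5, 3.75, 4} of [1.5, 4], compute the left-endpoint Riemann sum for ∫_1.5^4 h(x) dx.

94.375

Subinterval widths: 0.5, 0.5, 0.75, 0.25, 0.25, 0.25.
Left endpoints: 1.5, 2, 2.5, 3.25, 3.5, 3.75.
h(1.5) = 14.5, h(2) = 24, h(2.5) = 35.5, h(3.25) = 56.5, h(3.5) = 64.5, h(3.75) = 73.
Sum = Σ Δx_i · h(x_i).
Sum = 94.375.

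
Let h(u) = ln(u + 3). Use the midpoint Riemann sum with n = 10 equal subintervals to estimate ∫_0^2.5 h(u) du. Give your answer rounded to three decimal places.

3.581

Δu = (2.5 − 0)/10 = 0.25.
Midpoints: 0.125, 0.375, 0.625, 0.875, 1.125, 1.375, 1.625, 1.875, 2.125, 2.375.
h(0.125) ≈ 1.139, h(0.375) ≈ 1.216, h(0.625) ≈ 1.288, h(0.875) ≈ 1.355, h(1.125) ≈ 1.417, h(1.375) ≈ 1.476, h(1.625) ≈ 1.531, h(1.875) ≈ 1.584, h(2.125) ≈ 1.634, h(2.375) ≈ 1.682.
Sum = Δu · [h(0.125) + h(0.375) + h(0.625) + ...].
Sum ≈ 3.581.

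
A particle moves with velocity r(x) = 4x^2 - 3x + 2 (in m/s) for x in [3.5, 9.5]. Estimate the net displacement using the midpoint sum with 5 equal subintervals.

978.12

Δx = (9.5 − 3.5)/5 = 1.2.
Midpoints: 4.1, 5.3, 6.5, 7.7, 8.9.
r(4.1) = 56.94, r(5.3) = 98.46, r(6.5) = 151.5, r(7.7) = 216.06, r(8.9) = 292.14.
Sum = Δx · [r(4.1) + r(5.3) + r(6.5) + r(7.7) + r(8.9)].
Sum = 978.12.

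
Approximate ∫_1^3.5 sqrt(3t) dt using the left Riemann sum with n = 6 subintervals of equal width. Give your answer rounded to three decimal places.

Δt = (3.5 − 1)/6 = 5/12.
Left endpoints: 1, 17/12, 11/6, 2.25, 8/3, 37/12.
f(1) ≈ 1.732, f(17/12) ≈ 2.062, f(11/6) ≈ 2.345, f(2.25) ≈ 2.598, f(8/3) ≈ 2.828, f(37/12) ≈ 3.041.
Sum = Δt · [f(1) + f(17/12) + f(11/6) + ...].
Sum ≈ 6.086.

6.086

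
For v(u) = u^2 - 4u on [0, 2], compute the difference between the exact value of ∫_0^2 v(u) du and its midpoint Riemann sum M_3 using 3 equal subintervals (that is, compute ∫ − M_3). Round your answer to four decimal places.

0.0741

Exact integral: ∫_0^2 v(u) du ≈ -5.333333.
M_3 ≈ -5.407407.
Error ≈ -5.333333 − (-5.407407) ≈ 0.0741.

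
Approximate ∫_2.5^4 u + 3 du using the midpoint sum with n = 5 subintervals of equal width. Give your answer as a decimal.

9.375

Δu = (4 − 2.5)/5 = 0.3.
Midpoints: 2.65, 2.95, 3.25, 3.55, 3.85.
f(2.65) = 5.65, f(2.95) = 5.95, f(3.25) = 6.25, f(3.55) = 6.55, f(3.85) = 6.85.
Sum = Δu · [f(2.65) + f(2.95) + f(3.25) + f(3.55) + f(3.85)].
Sum = 9.375.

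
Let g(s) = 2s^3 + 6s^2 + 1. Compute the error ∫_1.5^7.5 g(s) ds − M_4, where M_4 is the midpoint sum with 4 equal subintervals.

37.125

Exact integral: ∫_1.5^7.5 g(s) ds = 2422.5.
M_4 = 2385.375.
Error = 2422.5 − 2385.375 = 37.125.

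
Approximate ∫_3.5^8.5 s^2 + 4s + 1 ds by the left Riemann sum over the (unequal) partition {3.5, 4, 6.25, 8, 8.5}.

250.234375

Subinterval widths: 0.5, 2.25, 1.75, 0.5.
Left endpoints: 3.5, 4, 6.25, 8.
f(3.5) = 27.25, f(4) = 33, f(6.25) = 65.0625, f(8) = 97.
Sum = Σ Δs_i · f(s_i).
Sum = 250.234375.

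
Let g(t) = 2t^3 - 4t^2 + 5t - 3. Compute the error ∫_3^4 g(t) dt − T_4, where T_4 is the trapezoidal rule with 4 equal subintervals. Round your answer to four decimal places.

-0.1771

Exact integral: ∫_3^4 g(t) dt ≈ 52.666667.
T_4 = 52.84375.
Error ≈ 52.666667 − 52.84375 ≈ -0.1771.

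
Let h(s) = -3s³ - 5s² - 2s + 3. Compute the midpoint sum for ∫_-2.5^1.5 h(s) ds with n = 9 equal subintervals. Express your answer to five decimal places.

9.86626

Δs = (1.5 − (-2.5))/9 = 4/9.
Midpoints: -41/18, -11/6, -25/18, -17/18, -0.5, -1/18, 7/18, 5/6, 23/18.
h(-41/18) = 33179/1944, h(-11/6) = 601/72, h(-25/18) = 8107/1944, h(-17/18) = 5747/1944, h(-0.5) = 3.125, h(-1/18) = 6019/1944, h(7/18) = 2507/1944, h(5/6) = -3.875, h(23/18) = -27173/1944.
Sum = Δs · [h(-41/18) + h(-11/6) + h(-25/18) + ...].
Sum ≈ 9.86626.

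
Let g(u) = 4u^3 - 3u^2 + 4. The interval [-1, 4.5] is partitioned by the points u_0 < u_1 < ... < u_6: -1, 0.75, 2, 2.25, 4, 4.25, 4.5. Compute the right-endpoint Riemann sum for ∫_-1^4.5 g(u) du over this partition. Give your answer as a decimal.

Subinterval widths: 1.75, 1.25, 0.25, 1.75, 0.25, 0.25.
Right endpoints: 0.75, 2, 2.25, 4, 4.25, 4.5.
g(0.75) = 4, g(2) = 24, g(2.25) = 34.375, g(4) = 212, g(4.25) = 256.875, g(4.5) = 307.75.
Sum = Σ Δu_i · g(u_i).
Sum = 557.75.

557.75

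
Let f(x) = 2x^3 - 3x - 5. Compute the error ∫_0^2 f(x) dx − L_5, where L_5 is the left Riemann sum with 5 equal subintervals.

Exact integral: ∫_0^2 f(x) dx = -8.
L_5 = -9.68.
Error = -8 − (-9.68) = 1.68.

1.68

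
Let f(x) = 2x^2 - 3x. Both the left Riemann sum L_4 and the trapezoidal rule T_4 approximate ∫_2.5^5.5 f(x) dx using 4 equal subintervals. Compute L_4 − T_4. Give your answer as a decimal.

-14.625

L_4 = 50.4375.
T_4 = 65.0625.
L_4 − T_4 = -14.625.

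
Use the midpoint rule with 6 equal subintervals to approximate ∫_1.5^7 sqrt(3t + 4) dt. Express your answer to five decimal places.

Δt = (7 − 1.5)/6 = 11/12.
Midpoints: 47/24, 2.875, 91/24, 113/24, 5.625, 157/24.
f(47/24) ≈ 3.14245, f(2.875) ≈ 3.55317, f(91/24) ≈ 3.92110, f(113/24) ≈ 4.25735, f(5.625) ≈ 4.56892, f(157/24) ≈ 4.86056.
Sum = Δt · [f(47/24) + f(2.875) + f(91/24) + ...].
Sum ≈ 22.27824.

22.27824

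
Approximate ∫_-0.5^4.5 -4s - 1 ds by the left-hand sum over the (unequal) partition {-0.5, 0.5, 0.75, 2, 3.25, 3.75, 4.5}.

-35

Subinterval widths: 1, 0.25, 1.25, 1.25, 0.5, 0.75.
Left endpoints: -0.5, 0.5, 0.75, 2, 3.25, 3.75.
f(-0.5) = 1, f(0.5) = -3, f(0.75) = -4, f(2) = -9, f(3.25) = -14, f(3.75) = -16.
Sum = Σ Δs_i · f(s_i).
Sum = -35.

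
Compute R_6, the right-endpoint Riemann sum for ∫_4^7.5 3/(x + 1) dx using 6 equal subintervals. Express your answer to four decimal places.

1.5220

Δx = (7.5 − 4)/6 = 7/12.
Right endpoints: 55/12, 31/6, 5.75, 19/3, 83/12, 7.5.
f(55/12) = 36/67, f(31/6) = 18/37, f(5.75) = 4/9, f(19/3) = 9/22, f(83/12) = 36/95, f(7.5) = 6/17.
Sum = Δx · [f(55/12) + f(31/6) + f(5.75) + ...].
Sum ≈ 1.5220.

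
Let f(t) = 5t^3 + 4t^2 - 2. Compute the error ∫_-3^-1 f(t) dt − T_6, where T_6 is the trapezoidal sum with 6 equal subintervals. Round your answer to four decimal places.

0.9630

Exact integral: ∫_-3^-1 f(t) dt ≈ -69.333333.
T_6 ≈ -70.296296.
Error ≈ -69.333333 − (-70.296296) ≈ 0.9630.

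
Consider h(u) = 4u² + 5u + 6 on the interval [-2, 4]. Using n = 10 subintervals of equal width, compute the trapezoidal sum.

Δu = (4 − (-2))/10 = 0.6.
h(-2) = 12, h(-1.4) = 6.84, h(-0.8) = 4.56, h(-0.2) = 5.16, h(0.4) = 8.64, h(1) = 15, h(1.6) = 24.24, h(2.2) = 36.36, h(2.8) = 51.36, h(3.4) = 69.24, h(4) = 90.
T_10 = (Δu/2)·[h(u_0) + 2h(u_1) + ... + 2h(u_{9}) + h(u_10)].
Sum = 163.44.

163.44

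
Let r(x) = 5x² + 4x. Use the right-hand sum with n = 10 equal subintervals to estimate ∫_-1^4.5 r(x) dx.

225.946875

Δx = (4.5 − (-1))/10 = 0.55.
Right endpoints: -0.45, 0.1, 0.65, 1.2, 1.75, 2.3, 2.85, 3.4, 3.95, 4.5.
r(-0.45) = -0.7875, r(0.1) = 0.45, r(0.65) = 4.7125, r(1.2) = 12, r(1.75) = 22.3125, r(2.3) = 35.65, r(2.85) = 52.0125, r(3.4) = 71.4, r(3.95) = 93.8125, r(4.5) = 119.25.
Sum = Δx · [r(-0.45) + r(0.1) + r(0.65) + ...].
Sum = 225.946875.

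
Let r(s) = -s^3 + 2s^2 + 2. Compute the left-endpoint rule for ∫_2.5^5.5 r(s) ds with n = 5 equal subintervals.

Δs = (5.5 − 2.5)/5 = 0.6.
Left endpoints: 2.5, 3.1, 3.7, 4.3, 4.9.
r(2.5) = -1.125, r(3.1) = -8.571, r(3.7) = -21.273, r(4.3) = -40.527, r(4.9) = -67.629.
Sum = Δs · [r(2.5) + r(3.1) + r(3.7) + r(4.3) + r(4.9)].
Sum = -83.475.

-83.475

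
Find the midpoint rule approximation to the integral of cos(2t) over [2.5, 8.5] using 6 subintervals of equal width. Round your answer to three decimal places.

-0.001

Δt = (8.5 − 2.5)/6 = 1.
Midpoints: 3, 4, 5, 6, 7, 8.
f(3) ≈ 0.960, f(4) ≈ -0.146, f(5) ≈ -0.839, f(6) ≈ 0.844, f(7) ≈ 0.137, f(8) ≈ -0.958.
Sum = Δt · [f(3) + f(4) + f(5) + ...].
Sum ≈ -0.001.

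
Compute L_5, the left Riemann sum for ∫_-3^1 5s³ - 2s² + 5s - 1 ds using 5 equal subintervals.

Δs = (1 − (-3))/5 = 0.8.
Left endpoints: -3, -2.2, -1.4, -0.6, 0.2.
f(-3) = -169, f(-2.2) = -74.92, f(-1.4) = -25.64, f(-0.6) = -5.8, f(0.2) = -0.04.
Sum = Δs · [f(-3) + f(-2.2) + f(-1.4) + f(-0.6) + f(0.2)].
Sum = -220.32.

-220.32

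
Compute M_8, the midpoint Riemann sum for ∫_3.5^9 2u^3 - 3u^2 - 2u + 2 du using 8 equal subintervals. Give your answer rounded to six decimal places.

Δu = (9 − 3.5)/8 = 0.6875.
Midpoints: 3.84375, 4.53125, 5.21875, 5.90625, 6.59375, 7.28125, 7.96875, 8.65625.
f(3.84375) = 1041491/16384, f(4.53125) = 1923713/16384, f(5.21875) = 3180551/16384, f(5.90625) = 4875893/16384, f(6.59375) = 7073627/16384, f(7.28125) = 9837641/16384, f(7.96875) = 13231823/16384, f(8.65625) = 17320061/16384.
Sum = Δu · [f(3.84375) + f(4.53125) + f(5.21875) + ...].
Sum ≈ 2454.119873.

2454.119873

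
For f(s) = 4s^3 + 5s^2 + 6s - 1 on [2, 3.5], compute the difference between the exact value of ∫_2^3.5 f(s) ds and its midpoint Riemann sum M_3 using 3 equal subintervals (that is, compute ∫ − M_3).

Exact integral: ∫_2^3.5 f(s) ds = 215.4375.
M_3 = 214.25.
Error = 215.4375 − 214.25 = 1.1875.

1.1875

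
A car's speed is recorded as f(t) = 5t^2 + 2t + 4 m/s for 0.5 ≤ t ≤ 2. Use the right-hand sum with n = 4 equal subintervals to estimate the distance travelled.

Δt = (2 − 0.5)/4 = 0.375.
Right endpoints: 0.875, 1.25, 1.625, 2.
f(0.875) = 9.578125, f(1.25) = 14.3125, f(1.625) = 20.453125, f(2) = 28.
Sum = Δt · [f(0.875) + f(1.25) + f(1.625) + f(2)].
Sum = 27.12890625.

27.12890625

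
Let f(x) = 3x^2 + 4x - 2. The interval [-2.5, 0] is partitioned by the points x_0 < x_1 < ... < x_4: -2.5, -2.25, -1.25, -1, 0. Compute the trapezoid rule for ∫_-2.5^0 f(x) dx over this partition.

-0.859375

Subinterval widths: 0.25, 1, 0.25, 1.
f(-2.5) = 6.75, f(-2.25) = 4.1875, f(-1.25) = -2.3125, f(-1) = -3, f(0) = -2.
On each subinterval the trapezoid contributes (Δx_i/2)·[f(x_{i-1}) + f(x_i)].
Sum = -0.859375.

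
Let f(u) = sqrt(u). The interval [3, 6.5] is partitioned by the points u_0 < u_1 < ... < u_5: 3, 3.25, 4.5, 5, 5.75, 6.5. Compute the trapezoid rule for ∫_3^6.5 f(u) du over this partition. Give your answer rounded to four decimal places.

Subinterval widths: 0.25, 1.25, 0.5, 0.75, 0.75.
f(3) ≈ 1.7321, f(3.25) ≈ 1.8028, f(4.5) ≈ 2.1213, f(5) ≈ 2.2361, f(5.75) ≈ 2.3979, f(6.5) ≈ 2.5495.
On each subinterval the trapezoid contributes (Δu_i/2)·[f(u_{i-1}) + f(u_i)].
Sum ≈ 7.5768.

7.5768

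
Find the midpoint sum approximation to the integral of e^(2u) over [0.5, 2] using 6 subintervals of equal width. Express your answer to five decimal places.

Δu = (2 − 0.5)/6 = 0.25.
Midpoints: 0.625, 0.875, 1.125, 1.375, 1.625, 1.875.
f(0.625) ≈ 3.49034, f(0.875) ≈ 5.75460, f(1.125) ≈ 9.48774, f(1.375) ≈ 15.64263, f(1.625) ≈ 25.79034, f(1.875) ≈ 42.52108.
Sum = Δu · [f(0.625) + f(0.875) + f(1.125) + ...].
Sum ≈ 25.67168.

25.67168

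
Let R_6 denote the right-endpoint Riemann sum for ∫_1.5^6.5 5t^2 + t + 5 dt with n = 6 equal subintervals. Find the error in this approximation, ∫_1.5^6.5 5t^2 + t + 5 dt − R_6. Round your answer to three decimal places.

Exact integral: ∫_1.5^6.5 f(t) dt ≈ 497.08333.
R_6 ≈ 585.39352.
Error ≈ 497.08333 − 585.39352 ≈ -88.310.

-88.310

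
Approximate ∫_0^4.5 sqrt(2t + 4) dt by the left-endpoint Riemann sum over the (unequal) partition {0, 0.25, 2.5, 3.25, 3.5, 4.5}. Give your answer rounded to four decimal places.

Subinterval widths: 0.25, 2.25, 0.75, 0.25, 1.
Left endpoints: 0, 0.25, 2.5, 3.25, 3.5.
f(0) ≈ 2.0000, f(0.25) ≈ 2.1213, f(2.5) ≈ 3.0000, f(3.25) ≈ 3.2404, f(3.5) ≈ 3.3166.
Sum = Σ Δt_i · f(t_i).
Sum ≈ 11.6497.

11.6497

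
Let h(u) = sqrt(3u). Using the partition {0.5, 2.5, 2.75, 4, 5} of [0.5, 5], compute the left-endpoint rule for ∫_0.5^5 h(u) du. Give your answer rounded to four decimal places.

Subinterval widths: 2, 0.25, 1.25, 1.
Left endpoints: 0.5, 2.5, 2.75, 4.
h(0.5) ≈ 1.2247, h(2.5) ≈ 2.7386, h(2.75) ≈ 2.8723, h(4) ≈ 3.4641.
Sum = Σ Δu_i · h(u_i).
Sum ≈ 10.1886.

10.1886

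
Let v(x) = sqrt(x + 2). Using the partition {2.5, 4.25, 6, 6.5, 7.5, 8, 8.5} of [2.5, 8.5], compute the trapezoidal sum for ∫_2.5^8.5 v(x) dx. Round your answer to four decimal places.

16.3026

Subinterval widths: 1.75, 1.75, 0.5, 1, 0.5, 0.5.
v(2.5) ≈ 2.1213, v(4.25) ≈ 2.5000, v(6) ≈ 2.8284, v(6.5) ≈ 2.9155, v(7.5) ≈ 3.0822, v(8) ≈ 3.1623, v(8.5) ≈ 3.2404.
On each subinterval the trapezoid contributes (Δx_i/2)·[v(x_{i-1}) + v(x_i)].
Sum ≈ 16.3026.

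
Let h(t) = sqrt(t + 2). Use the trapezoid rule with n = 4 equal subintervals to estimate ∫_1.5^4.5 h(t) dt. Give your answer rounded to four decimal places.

Δt = (4.5 − 1.5)/4 = 0.75.
h(1.5) ≈ 1.8708, h(2.25) ≈ 2.0616, h(3) ≈ 2.2361, h(3.75) ≈ 2.3979, h(4.5) ≈ 2.5495.
T_4 = (Δt/2)·[h(t_0) + 2h(t_1) + 2h(t_2) + 2h(t_3) + h(t_4)].
Sum ≈ 6.6793.

6.6793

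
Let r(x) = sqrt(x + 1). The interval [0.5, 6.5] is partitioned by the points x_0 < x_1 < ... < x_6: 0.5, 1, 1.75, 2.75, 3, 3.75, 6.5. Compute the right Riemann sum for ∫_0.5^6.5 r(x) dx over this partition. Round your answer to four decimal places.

13.5531

Subinterval widths: 0.5, 0.75, 1, 0.25, 0.75, 2.75.
Right endpoints: 1, 1.75, 2.75, 3, 3.75, 6.5.
r(1) ≈ 1.4142, r(1.75) ≈ 1.6583, r(2.75) ≈ 1.9365, r(3) ≈ 2.0000, r(3.75) ≈ 2.1794, r(6.5) ≈ 2.7386.
Sum = Σ Δx_i · r(x_i).
Sum ≈ 13.5531.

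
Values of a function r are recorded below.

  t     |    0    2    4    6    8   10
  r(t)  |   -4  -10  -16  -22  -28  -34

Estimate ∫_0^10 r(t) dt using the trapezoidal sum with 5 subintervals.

-190

Δt = 2.
T_5 = (2/2)·[(-4) + 2·(-10) + 2·(-16) + 2·(-22) + 2·(-28) + (-34)] = -190.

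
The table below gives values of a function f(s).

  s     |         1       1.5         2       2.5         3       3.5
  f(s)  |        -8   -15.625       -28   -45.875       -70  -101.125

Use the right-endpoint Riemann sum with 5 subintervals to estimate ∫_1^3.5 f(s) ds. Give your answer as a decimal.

Δs = 0.5.
Sum = 0.5·[(-15.625) + (-28) + (-45.875) + (-70) + (-101.125)] = -130.3125.

-130.3125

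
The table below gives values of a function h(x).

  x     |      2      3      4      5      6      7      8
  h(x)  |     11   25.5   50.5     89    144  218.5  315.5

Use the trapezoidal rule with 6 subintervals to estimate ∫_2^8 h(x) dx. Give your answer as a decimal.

690.75

Δx = 1.
T_6 = (1/2)·[11 + 2·25.5 + 2·50.5 + 2·89 + 2·144 + 2·218.5 + 315.5] = 690.75.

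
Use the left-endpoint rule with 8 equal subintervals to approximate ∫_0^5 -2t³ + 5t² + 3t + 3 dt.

Δt = (5 − 0)/8 = 0.625.
Left endpoints: 0, 0.625, 1.25, 1.875, 2.5, 3.125, 3.75, 4.375.
f(0) = 3, f(0.625) = 6.33984375, f(1.25) = 10.65625, f(1.875) = 13.01953125, f(2.5) = 10.5, f(3.125) = 0.16796875, f(3.75) = -20.90625, f(4.375) = -55.65234375.
Sum = Δt · [f(0) + f(0.625) + f(1.25) + ...].
Sum = -20.546875.

-20.546875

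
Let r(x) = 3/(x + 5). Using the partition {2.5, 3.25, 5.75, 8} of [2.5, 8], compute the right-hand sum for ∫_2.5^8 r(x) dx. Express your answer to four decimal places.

1.4896

Subinterval widths: 0.75, 2.5, 2.25.
Right endpoints: 3.25, 5.75, 8.
r(3.25) = 4/11, r(5.75) = 12/43, r(8) = 3/13.
Sum = Σ Δx_i · r(x_i).
Sum ≈ 1.4896.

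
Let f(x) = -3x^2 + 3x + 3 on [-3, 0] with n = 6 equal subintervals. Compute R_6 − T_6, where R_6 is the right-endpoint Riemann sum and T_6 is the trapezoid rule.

R_6 = -22.875.
T_6 = -31.875.
R_6 − T_6 = 9.

9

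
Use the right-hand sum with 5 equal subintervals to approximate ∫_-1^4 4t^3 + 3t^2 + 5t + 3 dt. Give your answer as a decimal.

Δt = (4 − (-1))/5 = 1.
Right endpoints: 0, 1, 2, 3, 4.
f(0) = 3, f(1) = 15, f(2) = 57, f(3) = 153, f(4) = 327.
Sum = Δt · [f(0) + f(1) + f(2) + f(3) + f(4)].
Sum = 555.

555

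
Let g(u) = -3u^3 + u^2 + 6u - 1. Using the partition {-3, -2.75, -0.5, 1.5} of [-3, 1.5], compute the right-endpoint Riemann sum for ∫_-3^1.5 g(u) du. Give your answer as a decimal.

5.76953125

Subinterval widths: 0.25, 2.25, 2.
Right endpoints: -2.75, -0.5, 1.5.
g(-2.75) = 52.453125, g(-0.5) = -3.375, g(1.5) = 0.125.
Sum = Σ Δu_i · g(u_i).
Sum = 5.76953125.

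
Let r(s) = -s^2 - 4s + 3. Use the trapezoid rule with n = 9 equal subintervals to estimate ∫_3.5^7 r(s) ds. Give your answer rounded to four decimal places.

Δs = (7 − 3.5)/9 = 7/18.
r(3.5) = -23.25, r(35/9) = -2242/81, r(77/18) = -10501/324, r(14/3) = -337/9, r(91/18) = -13861/324, r(49/9) = -3922/81, r(35/6) = -1957/36, r(56/9) = -4909/81, r(119/18) = -21757/324, r(7) = -74.
T_9 = (Δs/2)·[r(s_0) + 2r(s_1) + ... + 2r(s_{8}) + r(s_9)].
Sum ≈ -163.1299.

-163.1299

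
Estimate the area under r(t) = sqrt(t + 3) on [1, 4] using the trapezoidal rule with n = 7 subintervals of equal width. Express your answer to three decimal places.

Δt = (4 − 1)/7 = 3/7.
r(1) ≈ 2.000, r(10/7) ≈ 2.104, r(13/7) ≈ 2.204, r(16/7) ≈ 2.299, r(19/7) ≈ 2.390, r(22/7) ≈ 2.478, r(25/7) ≈ 2.563, r(4) ≈ 2.646.
T_7 = (Δt/2)·[r(t_0) + 2r(t_1) + ... + 2r(t_{6}) + r(t_7)].
Sum ≈ 7.013.

7.013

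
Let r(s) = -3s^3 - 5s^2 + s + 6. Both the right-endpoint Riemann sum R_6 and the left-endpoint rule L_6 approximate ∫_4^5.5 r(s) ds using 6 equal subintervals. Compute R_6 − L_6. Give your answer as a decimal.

R_6 = -696.65234375.
L_6 = -602.43359375.
R_6 − L_6 = -94.21875.

-94.21875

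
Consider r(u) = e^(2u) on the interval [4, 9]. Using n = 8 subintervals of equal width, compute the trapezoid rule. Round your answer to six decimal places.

36995706.956231

Δu = (9 − 4)/8 = 0.625.
r(4) ≈ 2980.957987, r(4.625) ≈ 10404.565717, r(5.25) ≈ 36315.502674, r(5.875) ≈ 126753.559006, r(6.5) ≈ 442413.392009, r(7.125) ≈ 1544174.467085, r(7.75) ≈ 5389698.476283, r(8.375) ≈ 18811896.119537, r(9) ≈ 65659969.137331.
T_8 = (Δu/2)·[r(u_0) + 2r(u_1) + ... + 2r(u_{7}) + r(u_8)].
Sum ≈ 36995706.956231.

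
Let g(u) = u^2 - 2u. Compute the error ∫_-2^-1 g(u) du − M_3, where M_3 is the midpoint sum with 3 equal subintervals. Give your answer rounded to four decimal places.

Exact integral: ∫_-2^-1 g(u) du ≈ 5.333333.
M_3 ≈ 5.324074.
Error ≈ 5.333333 − 5.324074 ≈ 0.0093.

0.0093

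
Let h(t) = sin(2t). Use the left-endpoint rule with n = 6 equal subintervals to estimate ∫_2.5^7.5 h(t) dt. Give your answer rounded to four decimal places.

-0.2756

Δt = (7.5 − 2.5)/6 = 5/6.
Left endpoints: 2.5, 10/3, 25/6, 5, 35/6, 20/3.
h(2.5) ≈ -0.9589, h(10/3) ≈ 0.3742, h(25/6) ≈ 0.8873, h(5) ≈ -0.5440, h(35/6) ≈ -0.7831, h(20/3) ≈ 0.6940.
Sum = Δt · [h(2.5) + h(10/3) + h(25/6) + ...].
Sum ≈ -0.2756.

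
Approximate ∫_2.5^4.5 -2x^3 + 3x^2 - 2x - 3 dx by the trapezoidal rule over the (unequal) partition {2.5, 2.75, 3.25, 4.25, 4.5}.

Subinterval widths: 0.25, 0.5, 1, 0.25.
f(2.5) = -20.5, f(2.75) = -27.40625, f(3.25) = -46.46875, f(4.25) = -110.84375, f(4.5) = -133.5.
On each subinterval the trapezoid contributes (Δx_i/2)·[f(x_{i-1}) + f(x_i)].
Sum = -133.65625.

-133.65625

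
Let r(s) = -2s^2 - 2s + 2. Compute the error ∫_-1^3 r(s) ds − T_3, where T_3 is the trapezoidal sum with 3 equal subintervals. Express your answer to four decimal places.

2.3704

Exact integral: ∫_-1^3 r(s) ds ≈ -18.666667.
T_3 ≈ -21.037037.
Error ≈ -18.666667 − (-21.037037) ≈ 2.3704.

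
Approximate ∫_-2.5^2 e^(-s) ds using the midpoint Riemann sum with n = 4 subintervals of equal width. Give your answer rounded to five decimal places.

11.43455

Δs = (2 − (-2.5))/4 = 1.125.
Midpoints: -1.9375, -0.8125, 0.3125, 1.4375.
f(-1.9375) ≈ 6.94138, f(-0.8125) ≈ 2.25353, f(0.3125) ≈ 0.73162, f(1.4375) ≈ 0.23752.
Sum = Δs · [f(-1.9375) + f(-0.8125) + f(0.3125) + f(1.4375)].
Sum ≈ 11.43455.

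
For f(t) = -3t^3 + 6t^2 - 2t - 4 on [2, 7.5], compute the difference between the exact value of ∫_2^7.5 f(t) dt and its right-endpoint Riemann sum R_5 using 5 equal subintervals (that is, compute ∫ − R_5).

Exact integral: ∫_2^7.5 f(t) dt = -1607.546875.
R_5 = -2164.8275.
Error = -1607.546875 − (-2164.8275) = 557.280625.

557.280625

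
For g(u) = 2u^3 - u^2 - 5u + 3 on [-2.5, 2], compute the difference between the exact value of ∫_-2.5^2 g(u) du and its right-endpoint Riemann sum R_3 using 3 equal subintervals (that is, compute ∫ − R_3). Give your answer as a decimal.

Exact integral: ∫_-2.5^2 g(u) du = -0.28125.
R_3 = 15.75.
Error = -0.28125 − 15.75 = -16.03125.

-16.03125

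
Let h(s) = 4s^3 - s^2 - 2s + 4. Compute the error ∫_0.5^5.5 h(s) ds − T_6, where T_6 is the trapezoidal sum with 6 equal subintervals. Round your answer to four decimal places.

-20.2546

Exact integral: ∫_0.5^5.5 h(s) ds ≈ 849.583333.
T_6 ≈ 869.837963.
Error ≈ 849.583333 − 869.837963 ≈ -20.2546.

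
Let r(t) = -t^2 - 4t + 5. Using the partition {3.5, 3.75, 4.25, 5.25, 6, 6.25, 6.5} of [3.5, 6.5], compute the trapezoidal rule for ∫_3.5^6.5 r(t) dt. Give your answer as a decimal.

Subinterval widths: 0.25, 0.5, 1, 0.75, 0.25, 0.25.
r(3.5) = -21.25, r(3.75) = -24.0625, r(4.25) = -30.0625, r(5.25) = -43.5625, r(6) = -55, r(6.25) = -59.0625, r(6.5) = -63.25.
On each subinterval the trapezoid contributes (Δt_i/2)·[r(t_{i-1}) + r(t_i)].
Sum = -122.515625.

-122.515625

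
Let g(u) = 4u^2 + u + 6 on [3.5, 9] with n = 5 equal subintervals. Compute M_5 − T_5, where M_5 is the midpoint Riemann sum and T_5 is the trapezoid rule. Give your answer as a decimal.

M_5 = 979.99.
T_5 = 986.645.
M_5 − T_5 = -6.655.

-6.655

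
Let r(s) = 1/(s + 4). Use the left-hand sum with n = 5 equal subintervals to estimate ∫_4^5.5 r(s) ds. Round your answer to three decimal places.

0.175

Δs = (5.5 − 4)/5 = 0.3.
Left endpoints: 4, 4.3, 4.6, 4.9, 5.2.
r(4) = 0.125, r(4.3) = 10/83, r(4.6) = 5/43, r(4.9) = 10/89, r(5.2) = 5/46.
Sum = Δs · [r(4) + r(4.3) + r(4.6) + r(4.9) + r(5.2)].
Sum ≈ 0.175.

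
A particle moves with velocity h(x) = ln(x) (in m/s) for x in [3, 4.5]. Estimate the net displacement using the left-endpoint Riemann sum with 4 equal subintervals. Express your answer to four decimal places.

Δx = (4.5 − 3)/4 = 0.375.
Left endpoints: 3, 3.375, 3.75, 4.125.
h(3) ≈ 1.0986, h(3.375) ≈ 1.2164, h(3.75) ≈ 1.3218, h(4.125) ≈ 1.4171.
Sum = Δx · [h(3) + h(3.375) + h(3.75) + h(4.125)].
Sum ≈ 1.8952.

1.8952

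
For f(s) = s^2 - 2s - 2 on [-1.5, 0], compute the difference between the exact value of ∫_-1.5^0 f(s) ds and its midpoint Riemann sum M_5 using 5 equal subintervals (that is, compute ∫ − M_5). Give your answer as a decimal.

0.01125

Exact integral: ∫_-1.5^0 f(s) ds = 0.375.
M_5 = 0.36375.
Error = 0.375 − 0.36375 = 0.01125.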